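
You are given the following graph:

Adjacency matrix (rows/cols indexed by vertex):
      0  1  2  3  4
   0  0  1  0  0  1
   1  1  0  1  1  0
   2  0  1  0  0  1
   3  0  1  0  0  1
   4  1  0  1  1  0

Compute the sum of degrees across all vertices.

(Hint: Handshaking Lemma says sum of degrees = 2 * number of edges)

Count edges: 6 edges.
By Handshaking Lemma: sum of degrees = 2 * 6 = 12.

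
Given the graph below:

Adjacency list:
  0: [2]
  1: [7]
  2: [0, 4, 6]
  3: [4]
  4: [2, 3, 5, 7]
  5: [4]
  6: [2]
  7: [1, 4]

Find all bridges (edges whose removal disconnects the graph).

A bridge is an edge whose removal increases the number of connected components.
Bridges found: (0,2), (1,7), (2,4), (2,6), (3,4), (4,5), (4,7)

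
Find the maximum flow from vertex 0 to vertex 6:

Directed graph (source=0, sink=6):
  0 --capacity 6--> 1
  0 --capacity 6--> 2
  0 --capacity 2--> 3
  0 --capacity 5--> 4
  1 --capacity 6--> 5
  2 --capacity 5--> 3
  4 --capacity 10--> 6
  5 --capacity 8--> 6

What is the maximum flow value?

Computing max flow:
  Flow on (0->1): 6/6
  Flow on (0->4): 5/5
  Flow on (1->5): 6/6
  Flow on (4->6): 5/10
  Flow on (5->6): 6/8
Maximum flow = 11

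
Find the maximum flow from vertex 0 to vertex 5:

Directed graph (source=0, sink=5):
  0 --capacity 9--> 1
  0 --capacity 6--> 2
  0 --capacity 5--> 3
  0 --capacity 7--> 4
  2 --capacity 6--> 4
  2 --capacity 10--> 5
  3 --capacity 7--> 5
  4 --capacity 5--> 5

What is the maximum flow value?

Computing max flow:
  Flow on (0->2): 6/6
  Flow on (0->3): 5/5
  Flow on (0->4): 5/7
  Flow on (2->5): 6/10
  Flow on (3->5): 5/7
  Flow on (4->5): 5/5
Maximum flow = 16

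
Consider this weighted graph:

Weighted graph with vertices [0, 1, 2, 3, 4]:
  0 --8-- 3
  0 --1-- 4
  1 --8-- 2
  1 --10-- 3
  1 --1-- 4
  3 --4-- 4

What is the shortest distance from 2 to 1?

Using Dijkstra's algorithm from vertex 2:
Shortest path: 2 -> 1
Total weight: 8 = 8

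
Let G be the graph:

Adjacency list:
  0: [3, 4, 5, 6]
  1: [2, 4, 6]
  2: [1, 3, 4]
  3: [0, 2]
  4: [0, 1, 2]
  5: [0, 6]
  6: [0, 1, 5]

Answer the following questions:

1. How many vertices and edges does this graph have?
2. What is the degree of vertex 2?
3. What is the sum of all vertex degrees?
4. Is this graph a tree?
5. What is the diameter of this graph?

Count: 7 vertices, 10 edges.
Vertex 2 has neighbors [1, 3, 4], degree = 3.
Handshaking lemma: 2 * 10 = 20.
A tree on 7 vertices has 6 edges. This graph has 10 edges (4 extra). Not a tree.
Diameter (longest shortest path) = 3.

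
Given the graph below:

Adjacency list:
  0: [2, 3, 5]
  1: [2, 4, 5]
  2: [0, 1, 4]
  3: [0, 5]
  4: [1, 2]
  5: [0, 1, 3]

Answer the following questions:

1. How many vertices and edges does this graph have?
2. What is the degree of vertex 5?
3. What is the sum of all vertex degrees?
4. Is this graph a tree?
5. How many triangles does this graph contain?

Count: 6 vertices, 8 edges.
Vertex 5 has neighbors [0, 1, 3], degree = 3.
Handshaking lemma: 2 * 8 = 16.
A tree on 6 vertices has 5 edges. This graph has 8 edges (3 extra). Not a tree.
Number of triangles = 2.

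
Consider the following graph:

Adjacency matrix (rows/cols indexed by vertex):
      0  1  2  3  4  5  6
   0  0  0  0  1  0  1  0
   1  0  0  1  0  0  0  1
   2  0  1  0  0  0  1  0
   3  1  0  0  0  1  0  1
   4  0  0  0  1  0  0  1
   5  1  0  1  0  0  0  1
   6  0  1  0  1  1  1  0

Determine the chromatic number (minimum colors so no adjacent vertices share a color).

The graph has a maximum clique of size 3 (lower bound on chromatic number).
A valid 3-coloring: {0: 0, 1: 1, 2: 0, 3: 1, 4: 2, 5: 1, 6: 0}.
Chromatic number = 3.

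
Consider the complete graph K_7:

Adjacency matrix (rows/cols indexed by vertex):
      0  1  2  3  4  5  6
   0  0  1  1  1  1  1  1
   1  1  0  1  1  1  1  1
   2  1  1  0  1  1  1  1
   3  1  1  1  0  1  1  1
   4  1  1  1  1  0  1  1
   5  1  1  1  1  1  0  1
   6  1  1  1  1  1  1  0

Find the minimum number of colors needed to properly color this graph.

In K_7, every vertex is adjacent to every other vertex.
Each vertex needs a unique color.
Chromatic number = 7.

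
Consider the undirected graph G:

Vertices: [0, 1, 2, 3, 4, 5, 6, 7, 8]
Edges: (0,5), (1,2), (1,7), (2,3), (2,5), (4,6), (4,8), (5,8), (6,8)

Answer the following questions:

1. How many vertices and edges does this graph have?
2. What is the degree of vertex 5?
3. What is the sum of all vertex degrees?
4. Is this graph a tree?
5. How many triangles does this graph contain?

Count: 9 vertices, 9 edges.
Vertex 5 has neighbors [0, 2, 8], degree = 3.
Handshaking lemma: 2 * 9 = 18.
A tree on 9 vertices has 8 edges. This graph has 9 edges (1 extra). Not a tree.
Number of triangles = 1.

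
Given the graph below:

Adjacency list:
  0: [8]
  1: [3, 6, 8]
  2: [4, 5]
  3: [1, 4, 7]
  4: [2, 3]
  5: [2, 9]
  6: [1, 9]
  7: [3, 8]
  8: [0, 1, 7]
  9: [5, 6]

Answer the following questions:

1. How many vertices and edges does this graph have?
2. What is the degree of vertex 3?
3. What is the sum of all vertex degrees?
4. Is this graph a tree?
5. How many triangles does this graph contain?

Count: 10 vertices, 11 edges.
Vertex 3 has neighbors [1, 4, 7], degree = 3.
Handshaking lemma: 2 * 11 = 22.
A tree on 10 vertices has 9 edges. This graph has 11 edges (2 extra). Not a tree.
Number of triangles = 0.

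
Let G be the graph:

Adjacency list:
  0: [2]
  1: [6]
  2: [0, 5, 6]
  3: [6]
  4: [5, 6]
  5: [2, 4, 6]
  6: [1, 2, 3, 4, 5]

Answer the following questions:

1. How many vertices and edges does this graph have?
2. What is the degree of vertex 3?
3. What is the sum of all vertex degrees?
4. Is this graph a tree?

Count: 7 vertices, 8 edges.
Vertex 3 has neighbors [6], degree = 1.
Handshaking lemma: 2 * 8 = 16.
A tree on 7 vertices has 6 edges. This graph has 8 edges (2 extra). Not a tree.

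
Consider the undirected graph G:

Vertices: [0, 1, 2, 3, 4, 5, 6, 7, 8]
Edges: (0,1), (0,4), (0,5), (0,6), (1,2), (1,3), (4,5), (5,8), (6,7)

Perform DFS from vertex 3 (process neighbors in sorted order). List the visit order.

DFS from vertex 3 (neighbors processed in ascending order):
Visit order: 3, 1, 0, 4, 5, 8, 6, 7, 2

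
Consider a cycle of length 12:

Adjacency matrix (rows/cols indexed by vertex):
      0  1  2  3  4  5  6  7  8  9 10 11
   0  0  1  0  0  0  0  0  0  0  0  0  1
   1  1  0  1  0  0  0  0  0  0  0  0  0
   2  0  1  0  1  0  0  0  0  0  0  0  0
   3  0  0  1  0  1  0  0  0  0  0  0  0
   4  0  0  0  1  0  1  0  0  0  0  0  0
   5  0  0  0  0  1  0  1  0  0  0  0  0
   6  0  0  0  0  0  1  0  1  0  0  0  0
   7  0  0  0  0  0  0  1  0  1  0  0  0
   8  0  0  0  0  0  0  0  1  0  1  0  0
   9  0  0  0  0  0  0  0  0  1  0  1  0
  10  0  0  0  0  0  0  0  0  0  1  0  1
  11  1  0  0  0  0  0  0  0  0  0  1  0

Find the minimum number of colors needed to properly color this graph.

This is an even cycle (C_12). Even cycles are bipartite.
Chromatic number = 2.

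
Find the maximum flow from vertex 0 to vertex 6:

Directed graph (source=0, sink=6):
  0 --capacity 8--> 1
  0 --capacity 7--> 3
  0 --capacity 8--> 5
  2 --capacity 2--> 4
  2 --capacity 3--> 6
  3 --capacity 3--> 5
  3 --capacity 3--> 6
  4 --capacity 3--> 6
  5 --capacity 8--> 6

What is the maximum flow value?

Computing max flow:
  Flow on (0->3): 6/7
  Flow on (0->5): 5/8
  Flow on (3->5): 3/3
  Flow on (3->6): 3/3
  Flow on (5->6): 8/8
Maximum flow = 11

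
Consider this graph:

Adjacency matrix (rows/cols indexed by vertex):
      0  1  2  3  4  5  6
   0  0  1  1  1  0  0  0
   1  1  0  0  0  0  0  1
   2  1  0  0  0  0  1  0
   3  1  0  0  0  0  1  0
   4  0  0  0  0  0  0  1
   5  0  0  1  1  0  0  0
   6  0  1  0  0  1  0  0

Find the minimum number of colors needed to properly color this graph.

The graph has a maximum clique of size 2 (lower bound on chromatic number).
A valid 2-coloring: {0: 0, 1: 1, 2: 1, 3: 1, 4: 1, 5: 0, 6: 0}.
Chromatic number = 2.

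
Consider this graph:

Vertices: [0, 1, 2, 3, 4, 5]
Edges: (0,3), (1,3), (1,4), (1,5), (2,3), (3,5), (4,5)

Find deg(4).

Vertex 4 has neighbors [1, 5], so deg(4) = 2.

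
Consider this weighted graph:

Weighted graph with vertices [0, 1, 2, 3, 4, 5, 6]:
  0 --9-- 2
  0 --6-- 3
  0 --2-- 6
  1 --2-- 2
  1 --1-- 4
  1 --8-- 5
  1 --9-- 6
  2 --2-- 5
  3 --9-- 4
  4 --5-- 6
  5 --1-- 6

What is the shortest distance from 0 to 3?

Using Dijkstra's algorithm from vertex 0:
Shortest path: 0 -> 3
Total weight: 6 = 6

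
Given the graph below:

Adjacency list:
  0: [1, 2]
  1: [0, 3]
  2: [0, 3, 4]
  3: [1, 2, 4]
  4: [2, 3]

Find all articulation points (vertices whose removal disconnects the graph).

No articulation points. The graph is biconnected.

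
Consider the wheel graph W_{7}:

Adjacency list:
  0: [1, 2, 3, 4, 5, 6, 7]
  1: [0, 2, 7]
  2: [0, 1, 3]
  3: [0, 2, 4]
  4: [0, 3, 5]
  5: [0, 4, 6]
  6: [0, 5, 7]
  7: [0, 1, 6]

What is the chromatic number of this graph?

W_{7} = C_{7} plus a hub adjacent to every cycle vertex.
The outer cycle needs 3 colors (odd cycle); the hub is adjacent to all of them so needs a fresh color.
Chromatic number = 3 + 1 = 4.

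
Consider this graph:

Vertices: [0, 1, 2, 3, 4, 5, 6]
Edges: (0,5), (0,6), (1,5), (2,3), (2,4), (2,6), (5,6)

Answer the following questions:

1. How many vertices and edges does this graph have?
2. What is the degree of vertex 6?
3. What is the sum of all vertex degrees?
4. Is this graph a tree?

Count: 7 vertices, 7 edges.
Vertex 6 has neighbors [0, 2, 5], degree = 3.
Handshaking lemma: 2 * 7 = 14.
A tree on 7 vertices has 6 edges. This graph has 7 edges (1 extra). Not a tree.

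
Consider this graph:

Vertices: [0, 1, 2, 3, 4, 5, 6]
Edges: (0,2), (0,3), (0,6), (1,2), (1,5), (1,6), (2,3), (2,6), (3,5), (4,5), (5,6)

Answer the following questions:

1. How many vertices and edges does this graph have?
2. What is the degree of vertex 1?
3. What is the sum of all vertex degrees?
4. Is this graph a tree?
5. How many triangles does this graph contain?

Count: 7 vertices, 11 edges.
Vertex 1 has neighbors [2, 5, 6], degree = 3.
Handshaking lemma: 2 * 11 = 22.
A tree on 7 vertices has 6 edges. This graph has 11 edges (5 extra). Not a tree.
Number of triangles = 4.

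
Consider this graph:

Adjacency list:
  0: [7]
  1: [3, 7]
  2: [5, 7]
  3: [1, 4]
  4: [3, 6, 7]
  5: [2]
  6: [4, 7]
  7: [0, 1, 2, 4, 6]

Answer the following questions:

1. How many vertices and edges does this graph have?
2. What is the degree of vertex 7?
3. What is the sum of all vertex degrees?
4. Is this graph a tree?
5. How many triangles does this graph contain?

Count: 8 vertices, 9 edges.
Vertex 7 has neighbors [0, 1, 2, 4, 6], degree = 5.
Handshaking lemma: 2 * 9 = 18.
A tree on 8 vertices has 7 edges. This graph has 9 edges (2 extra). Not a tree.
Number of triangles = 1.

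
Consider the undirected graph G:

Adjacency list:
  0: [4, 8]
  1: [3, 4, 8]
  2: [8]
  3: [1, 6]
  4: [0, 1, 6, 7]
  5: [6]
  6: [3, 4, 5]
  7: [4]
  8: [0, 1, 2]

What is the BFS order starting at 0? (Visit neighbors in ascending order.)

BFS from vertex 0 (neighbors processed in ascending order):
Visit order: 0, 4, 8, 1, 6, 7, 2, 3, 5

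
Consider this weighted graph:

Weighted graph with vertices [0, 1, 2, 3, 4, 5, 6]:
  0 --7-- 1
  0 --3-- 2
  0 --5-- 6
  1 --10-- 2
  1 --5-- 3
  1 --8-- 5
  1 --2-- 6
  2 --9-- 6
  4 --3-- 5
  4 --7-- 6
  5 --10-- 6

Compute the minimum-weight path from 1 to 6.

Using Dijkstra's algorithm from vertex 1:
Shortest path: 1 -> 6
Total weight: 2 = 2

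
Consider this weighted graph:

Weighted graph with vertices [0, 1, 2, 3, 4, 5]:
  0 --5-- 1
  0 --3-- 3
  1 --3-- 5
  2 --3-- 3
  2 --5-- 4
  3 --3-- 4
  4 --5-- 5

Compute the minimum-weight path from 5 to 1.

Using Dijkstra's algorithm from vertex 5:
Shortest path: 5 -> 1
Total weight: 3 = 3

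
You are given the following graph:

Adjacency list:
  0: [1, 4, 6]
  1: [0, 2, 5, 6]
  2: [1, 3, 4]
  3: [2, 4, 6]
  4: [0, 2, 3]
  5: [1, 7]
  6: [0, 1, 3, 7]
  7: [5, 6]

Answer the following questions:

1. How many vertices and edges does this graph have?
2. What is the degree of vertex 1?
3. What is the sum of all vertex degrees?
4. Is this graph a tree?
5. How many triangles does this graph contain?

Count: 8 vertices, 12 edges.
Vertex 1 has neighbors [0, 2, 5, 6], degree = 4.
Handshaking lemma: 2 * 12 = 24.
A tree on 8 vertices has 7 edges. This graph has 12 edges (5 extra). Not a tree.
Number of triangles = 2.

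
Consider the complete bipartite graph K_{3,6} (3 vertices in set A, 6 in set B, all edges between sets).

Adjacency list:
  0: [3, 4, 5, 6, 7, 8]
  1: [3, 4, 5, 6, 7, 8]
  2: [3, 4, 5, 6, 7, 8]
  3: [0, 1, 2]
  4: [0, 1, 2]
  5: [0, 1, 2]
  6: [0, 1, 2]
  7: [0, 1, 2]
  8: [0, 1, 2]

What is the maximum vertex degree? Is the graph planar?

Set-A vertices have degree 6; set-B vertices have degree 3. Maximum degree = max(3,6) = 6.
K_{3,6} contains K_{3,3} as a subgraph (since both sides have >= 3 vertices); by Kuratowski's theorem it is not planar.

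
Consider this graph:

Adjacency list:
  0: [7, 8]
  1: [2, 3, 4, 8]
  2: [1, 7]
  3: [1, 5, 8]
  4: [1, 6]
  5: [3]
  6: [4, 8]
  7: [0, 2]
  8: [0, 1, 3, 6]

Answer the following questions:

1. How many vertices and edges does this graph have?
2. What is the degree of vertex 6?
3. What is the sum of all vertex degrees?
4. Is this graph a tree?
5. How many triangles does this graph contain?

Count: 9 vertices, 11 edges.
Vertex 6 has neighbors [4, 8], degree = 2.
Handshaking lemma: 2 * 11 = 22.
A tree on 9 vertices has 8 edges. This graph has 11 edges (3 extra). Not a tree.
Number of triangles = 1.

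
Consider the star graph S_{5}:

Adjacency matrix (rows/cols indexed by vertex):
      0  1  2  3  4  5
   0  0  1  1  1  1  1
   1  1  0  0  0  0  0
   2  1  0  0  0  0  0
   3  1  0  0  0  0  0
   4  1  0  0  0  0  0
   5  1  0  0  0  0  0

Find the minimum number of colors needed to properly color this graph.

S_{5} has one hub adjacent to 5 leaves; leaves are pairwise non-adjacent.
Color the hub 0 and every leaf 1.
Chromatic number = 2.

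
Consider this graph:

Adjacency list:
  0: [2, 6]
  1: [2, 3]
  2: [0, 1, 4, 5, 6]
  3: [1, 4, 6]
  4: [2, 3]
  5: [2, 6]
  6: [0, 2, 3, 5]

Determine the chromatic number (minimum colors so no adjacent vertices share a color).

The graph has a maximum clique of size 3 (lower bound on chromatic number).
A valid 3-coloring: {0: 2, 1: 1, 2: 0, 3: 0, 4: 1, 5: 2, 6: 1}.
Chromatic number = 3.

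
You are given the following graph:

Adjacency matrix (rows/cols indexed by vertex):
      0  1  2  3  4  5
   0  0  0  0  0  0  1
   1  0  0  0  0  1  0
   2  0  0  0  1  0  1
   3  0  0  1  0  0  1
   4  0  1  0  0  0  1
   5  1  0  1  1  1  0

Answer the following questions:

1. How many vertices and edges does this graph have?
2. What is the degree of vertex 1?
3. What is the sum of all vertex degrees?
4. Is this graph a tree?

Count: 6 vertices, 6 edges.
Vertex 1 has neighbors [4], degree = 1.
Handshaking lemma: 2 * 6 = 12.
A tree on 6 vertices has 5 edges. This graph has 6 edges (1 extra). Not a tree.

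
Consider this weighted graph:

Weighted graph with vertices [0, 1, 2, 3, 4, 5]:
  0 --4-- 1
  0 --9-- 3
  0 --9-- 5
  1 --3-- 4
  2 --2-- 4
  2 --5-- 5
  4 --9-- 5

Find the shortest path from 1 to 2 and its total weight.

Using Dijkstra's algorithm from vertex 1:
Shortest path: 1 -> 4 -> 2
Total weight: 3 + 2 = 5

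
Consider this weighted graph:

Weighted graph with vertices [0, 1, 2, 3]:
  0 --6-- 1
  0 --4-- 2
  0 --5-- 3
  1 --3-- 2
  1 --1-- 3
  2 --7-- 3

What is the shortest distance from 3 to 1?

Using Dijkstra's algorithm from vertex 3:
Shortest path: 3 -> 1
Total weight: 1 = 1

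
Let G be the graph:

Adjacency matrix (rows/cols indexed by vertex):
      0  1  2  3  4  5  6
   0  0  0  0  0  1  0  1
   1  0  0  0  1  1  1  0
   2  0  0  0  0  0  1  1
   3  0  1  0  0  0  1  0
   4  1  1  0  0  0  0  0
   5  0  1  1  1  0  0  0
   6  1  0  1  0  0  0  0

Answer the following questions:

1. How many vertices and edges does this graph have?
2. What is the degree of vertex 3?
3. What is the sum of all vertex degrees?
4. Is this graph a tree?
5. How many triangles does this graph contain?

Count: 7 vertices, 8 edges.
Vertex 3 has neighbors [1, 5], degree = 2.
Handshaking lemma: 2 * 8 = 16.
A tree on 7 vertices has 6 edges. This graph has 8 edges (2 extra). Not a tree.
Number of triangles = 1.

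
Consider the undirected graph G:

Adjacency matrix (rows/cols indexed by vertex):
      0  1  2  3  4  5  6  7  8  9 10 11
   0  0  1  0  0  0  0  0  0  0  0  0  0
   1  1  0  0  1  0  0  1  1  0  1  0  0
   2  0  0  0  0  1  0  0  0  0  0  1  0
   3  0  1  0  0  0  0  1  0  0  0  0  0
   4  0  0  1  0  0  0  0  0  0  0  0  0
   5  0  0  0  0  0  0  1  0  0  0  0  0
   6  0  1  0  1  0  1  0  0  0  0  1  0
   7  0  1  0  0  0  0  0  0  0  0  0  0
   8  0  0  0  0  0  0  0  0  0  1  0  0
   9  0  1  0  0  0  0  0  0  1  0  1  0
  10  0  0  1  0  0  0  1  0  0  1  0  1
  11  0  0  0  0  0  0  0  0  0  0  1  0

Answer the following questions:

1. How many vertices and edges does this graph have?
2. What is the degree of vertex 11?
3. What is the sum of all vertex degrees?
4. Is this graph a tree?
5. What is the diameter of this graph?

Count: 12 vertices, 13 edges.
Vertex 11 has neighbors [10], degree = 1.
Handshaking lemma: 2 * 13 = 26.
A tree on 12 vertices has 11 edges. This graph has 13 edges (2 extra). Not a tree.
Diameter (longest shortest path) = 5.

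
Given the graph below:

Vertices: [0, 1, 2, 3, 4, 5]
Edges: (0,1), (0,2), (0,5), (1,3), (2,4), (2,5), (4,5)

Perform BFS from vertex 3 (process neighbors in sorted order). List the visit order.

BFS from vertex 3 (neighbors processed in ascending order):
Visit order: 3, 1, 0, 2, 5, 4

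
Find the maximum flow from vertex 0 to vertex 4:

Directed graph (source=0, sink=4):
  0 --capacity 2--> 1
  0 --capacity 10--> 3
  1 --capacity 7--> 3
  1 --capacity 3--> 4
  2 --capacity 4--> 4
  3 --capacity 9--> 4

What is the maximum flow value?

Computing max flow:
  Flow on (0->1): 2/2
  Flow on (0->3): 9/10
  Flow on (1->4): 2/3
  Flow on (3->4): 9/9
Maximum flow = 11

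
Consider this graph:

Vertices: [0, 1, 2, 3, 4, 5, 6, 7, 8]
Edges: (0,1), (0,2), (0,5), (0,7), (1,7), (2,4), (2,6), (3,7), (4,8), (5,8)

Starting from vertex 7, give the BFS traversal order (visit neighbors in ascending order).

BFS from vertex 7 (neighbors processed in ascending order):
Visit order: 7, 0, 1, 3, 2, 5, 4, 6, 8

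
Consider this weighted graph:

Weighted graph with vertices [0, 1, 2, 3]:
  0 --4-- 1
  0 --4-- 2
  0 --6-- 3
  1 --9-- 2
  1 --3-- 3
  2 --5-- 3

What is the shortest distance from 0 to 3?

Using Dijkstra's algorithm from vertex 0:
Shortest path: 0 -> 3
Total weight: 6 = 6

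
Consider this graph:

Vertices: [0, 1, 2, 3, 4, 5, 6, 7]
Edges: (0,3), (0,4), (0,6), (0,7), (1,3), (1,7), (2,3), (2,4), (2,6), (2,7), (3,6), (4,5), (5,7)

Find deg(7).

Vertex 7 has neighbors [0, 1, 2, 5], so deg(7) = 4.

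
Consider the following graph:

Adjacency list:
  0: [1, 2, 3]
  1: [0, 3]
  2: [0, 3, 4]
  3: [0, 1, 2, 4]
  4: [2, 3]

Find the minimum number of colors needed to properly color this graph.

The graph has a maximum clique of size 3 (lower bound on chromatic number).
A valid 3-coloring: {0: 1, 1: 2, 2: 2, 3: 0, 4: 1}.
Chromatic number = 3.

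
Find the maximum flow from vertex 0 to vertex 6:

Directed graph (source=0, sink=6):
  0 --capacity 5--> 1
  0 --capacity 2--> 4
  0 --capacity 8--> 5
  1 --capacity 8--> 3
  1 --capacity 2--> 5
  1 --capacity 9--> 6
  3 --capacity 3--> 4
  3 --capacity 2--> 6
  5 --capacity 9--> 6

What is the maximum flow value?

Computing max flow:
  Flow on (0->1): 5/5
  Flow on (0->5): 8/8
  Flow on (1->6): 5/9
  Flow on (5->6): 8/9
Maximum flow = 13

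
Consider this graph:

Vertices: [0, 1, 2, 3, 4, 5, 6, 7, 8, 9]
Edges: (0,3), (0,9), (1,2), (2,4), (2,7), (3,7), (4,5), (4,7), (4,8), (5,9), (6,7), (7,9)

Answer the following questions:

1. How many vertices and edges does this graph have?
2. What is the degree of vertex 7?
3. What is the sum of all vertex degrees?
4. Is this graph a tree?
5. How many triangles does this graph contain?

Count: 10 vertices, 12 edges.
Vertex 7 has neighbors [2, 3, 4, 6, 9], degree = 5.
Handshaking lemma: 2 * 12 = 24.
A tree on 10 vertices has 9 edges. This graph has 12 edges (3 extra). Not a tree.
Number of triangles = 1.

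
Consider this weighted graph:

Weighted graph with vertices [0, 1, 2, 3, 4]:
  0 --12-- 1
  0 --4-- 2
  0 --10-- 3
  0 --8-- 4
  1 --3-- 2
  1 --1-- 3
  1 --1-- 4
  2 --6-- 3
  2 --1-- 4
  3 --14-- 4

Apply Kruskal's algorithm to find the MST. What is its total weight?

Applying Kruskal's algorithm (sort edges by weight, add if no cycle):
  Add (1,4) w=1
  Add (1,3) w=1
  Add (2,4) w=1
  Skip (1,2) w=3 (creates cycle)
  Add (0,2) w=4
  Skip (2,3) w=6 (creates cycle)
  Skip (0,4) w=8 (creates cycle)
  Skip (0,3) w=10 (creates cycle)
  Skip (0,1) w=12 (creates cycle)
  Skip (3,4) w=14 (creates cycle)
MST weight = 7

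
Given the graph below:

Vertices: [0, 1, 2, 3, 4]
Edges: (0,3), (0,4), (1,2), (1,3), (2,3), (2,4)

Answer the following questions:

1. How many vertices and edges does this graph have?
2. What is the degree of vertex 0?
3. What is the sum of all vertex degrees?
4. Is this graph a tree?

Count: 5 vertices, 6 edges.
Vertex 0 has neighbors [3, 4], degree = 2.
Handshaking lemma: 2 * 6 = 12.
A tree on 5 vertices has 4 edges. This graph has 6 edges (2 extra). Not a tree.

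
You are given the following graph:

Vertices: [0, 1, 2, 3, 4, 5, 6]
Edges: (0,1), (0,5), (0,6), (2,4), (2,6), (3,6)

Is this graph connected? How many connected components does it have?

Checking connectivity: the graph has 1 connected component(s).
All vertices are reachable from each other. The graph IS connected.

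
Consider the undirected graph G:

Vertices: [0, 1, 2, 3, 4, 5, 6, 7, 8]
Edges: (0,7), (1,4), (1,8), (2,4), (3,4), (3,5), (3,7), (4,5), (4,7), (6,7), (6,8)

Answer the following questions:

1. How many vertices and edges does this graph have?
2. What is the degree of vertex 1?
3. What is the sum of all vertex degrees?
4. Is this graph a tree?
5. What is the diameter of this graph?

Count: 9 vertices, 11 edges.
Vertex 1 has neighbors [4, 8], degree = 2.
Handshaking lemma: 2 * 11 = 22.
A tree on 9 vertices has 8 edges. This graph has 11 edges (3 extra). Not a tree.
Diameter (longest shortest path) = 3.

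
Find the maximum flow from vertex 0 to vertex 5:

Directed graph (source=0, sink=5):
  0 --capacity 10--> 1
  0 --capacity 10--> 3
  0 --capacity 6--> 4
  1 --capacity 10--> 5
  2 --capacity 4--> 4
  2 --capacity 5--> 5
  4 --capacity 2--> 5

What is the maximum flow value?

Computing max flow:
  Flow on (0->1): 10/10
  Flow on (0->4): 2/6
  Flow on (1->5): 10/10
  Flow on (4->5): 2/2
Maximum flow = 12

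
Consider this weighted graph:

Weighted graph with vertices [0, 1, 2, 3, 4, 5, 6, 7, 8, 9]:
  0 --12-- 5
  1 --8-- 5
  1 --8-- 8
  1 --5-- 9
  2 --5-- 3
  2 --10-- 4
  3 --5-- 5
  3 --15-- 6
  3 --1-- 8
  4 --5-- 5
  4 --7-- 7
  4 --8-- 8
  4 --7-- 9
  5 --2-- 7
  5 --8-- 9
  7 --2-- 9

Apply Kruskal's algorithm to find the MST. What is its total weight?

Applying Kruskal's algorithm (sort edges by weight, add if no cycle):
  Add (3,8) w=1
  Add (5,7) w=2
  Add (7,9) w=2
  Add (1,9) w=5
  Add (2,3) w=5
  Add (3,5) w=5
  Add (4,5) w=5
  Skip (4,7) w=7 (creates cycle)
  Skip (4,9) w=7 (creates cycle)
  Skip (1,8) w=8 (creates cycle)
  Skip (1,5) w=8 (creates cycle)
  Skip (4,8) w=8 (creates cycle)
  Skip (5,9) w=8 (creates cycle)
  Skip (2,4) w=10 (creates cycle)
  Add (0,5) w=12
  Add (3,6) w=15
MST weight = 52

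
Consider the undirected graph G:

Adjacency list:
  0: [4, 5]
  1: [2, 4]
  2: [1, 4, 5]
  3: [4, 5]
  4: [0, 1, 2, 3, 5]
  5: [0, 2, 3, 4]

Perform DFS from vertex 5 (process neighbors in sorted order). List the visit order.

DFS from vertex 5 (neighbors processed in ascending order):
Visit order: 5, 0, 4, 1, 2, 3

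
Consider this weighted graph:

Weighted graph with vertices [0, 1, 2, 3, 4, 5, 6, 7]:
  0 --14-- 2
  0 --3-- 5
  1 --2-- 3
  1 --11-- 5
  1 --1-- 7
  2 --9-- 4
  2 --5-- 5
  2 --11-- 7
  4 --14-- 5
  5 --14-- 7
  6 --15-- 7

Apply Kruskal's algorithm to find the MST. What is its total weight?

Applying Kruskal's algorithm (sort edges by weight, add if no cycle):
  Add (1,7) w=1
  Add (1,3) w=2
  Add (0,5) w=3
  Add (2,5) w=5
  Add (2,4) w=9
  Add (1,5) w=11
  Skip (2,7) w=11 (creates cycle)
  Skip (0,2) w=14 (creates cycle)
  Skip (4,5) w=14 (creates cycle)
  Skip (5,7) w=14 (creates cycle)
  Add (6,7) w=15
MST weight = 46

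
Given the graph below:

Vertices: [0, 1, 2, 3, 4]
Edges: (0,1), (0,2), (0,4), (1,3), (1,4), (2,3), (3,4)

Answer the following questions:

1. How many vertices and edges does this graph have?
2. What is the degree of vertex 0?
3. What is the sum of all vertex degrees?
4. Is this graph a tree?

Count: 5 vertices, 7 edges.
Vertex 0 has neighbors [1, 2, 4], degree = 3.
Handshaking lemma: 2 * 7 = 14.
A tree on 5 vertices has 4 edges. This graph has 7 edges (3 extra). Not a tree.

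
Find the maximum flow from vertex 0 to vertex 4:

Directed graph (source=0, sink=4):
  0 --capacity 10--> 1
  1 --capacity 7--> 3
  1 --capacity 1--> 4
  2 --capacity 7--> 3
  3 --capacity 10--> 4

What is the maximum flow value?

Computing max flow:
  Flow on (0->1): 8/10
  Flow on (1->3): 7/7
  Flow on (1->4): 1/1
  Flow on (3->4): 7/10
Maximum flow = 8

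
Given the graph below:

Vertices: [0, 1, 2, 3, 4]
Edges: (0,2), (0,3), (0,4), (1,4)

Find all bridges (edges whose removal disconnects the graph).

A bridge is an edge whose removal increases the number of connected components.
Bridges found: (0,2), (0,3), (0,4), (1,4)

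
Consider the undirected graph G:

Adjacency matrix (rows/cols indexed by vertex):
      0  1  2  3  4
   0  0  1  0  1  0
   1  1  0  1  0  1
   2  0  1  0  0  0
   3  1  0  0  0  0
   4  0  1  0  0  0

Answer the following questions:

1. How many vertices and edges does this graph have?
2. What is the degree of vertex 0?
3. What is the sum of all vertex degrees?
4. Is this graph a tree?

Count: 5 vertices, 4 edges.
Vertex 0 has neighbors [1, 3], degree = 2.
Handshaking lemma: 2 * 4 = 8.
A graph is a tree iff it is connected and has exactly n-1 edges. This graph is connected (all 5 vertices in one component) and has 5-1 = 4 edges. It is a tree.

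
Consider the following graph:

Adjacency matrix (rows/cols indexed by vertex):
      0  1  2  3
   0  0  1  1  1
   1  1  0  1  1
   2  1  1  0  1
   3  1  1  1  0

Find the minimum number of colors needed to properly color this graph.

The graph has a maximum clique of size 4 (lower bound on chromatic number).
A valid 4-coloring: {0: 0, 1: 1, 2: 2, 3: 3}.
Chromatic number = 4.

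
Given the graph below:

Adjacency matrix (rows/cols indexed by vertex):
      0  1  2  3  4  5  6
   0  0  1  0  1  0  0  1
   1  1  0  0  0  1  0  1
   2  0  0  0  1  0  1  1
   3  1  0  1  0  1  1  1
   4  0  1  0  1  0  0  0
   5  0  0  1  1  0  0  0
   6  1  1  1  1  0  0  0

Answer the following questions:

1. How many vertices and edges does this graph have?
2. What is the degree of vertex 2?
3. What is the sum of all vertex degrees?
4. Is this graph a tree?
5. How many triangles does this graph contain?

Count: 7 vertices, 11 edges.
Vertex 2 has neighbors [3, 5, 6], degree = 3.
Handshaking lemma: 2 * 11 = 22.
A tree on 7 vertices has 6 edges. This graph has 11 edges (5 extra). Not a tree.
Number of triangles = 4.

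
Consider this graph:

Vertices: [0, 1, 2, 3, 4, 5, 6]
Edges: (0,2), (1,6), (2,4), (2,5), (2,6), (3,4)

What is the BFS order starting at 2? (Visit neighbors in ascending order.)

BFS from vertex 2 (neighbors processed in ascending order):
Visit order: 2, 0, 4, 5, 6, 3, 1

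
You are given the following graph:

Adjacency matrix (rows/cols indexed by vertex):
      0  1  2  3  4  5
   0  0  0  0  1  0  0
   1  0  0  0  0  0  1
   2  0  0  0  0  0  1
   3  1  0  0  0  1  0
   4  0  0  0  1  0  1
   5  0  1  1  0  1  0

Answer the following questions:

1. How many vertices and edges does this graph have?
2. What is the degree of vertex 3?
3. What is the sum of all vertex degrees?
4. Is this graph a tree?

Count: 6 vertices, 5 edges.
Vertex 3 has neighbors [0, 4], degree = 2.
Handshaking lemma: 2 * 5 = 10.
A graph is a tree iff it is connected and has exactly n-1 edges. This graph is connected (all 6 vertices in one component) and has 6-1 = 5 edges. It is a tree.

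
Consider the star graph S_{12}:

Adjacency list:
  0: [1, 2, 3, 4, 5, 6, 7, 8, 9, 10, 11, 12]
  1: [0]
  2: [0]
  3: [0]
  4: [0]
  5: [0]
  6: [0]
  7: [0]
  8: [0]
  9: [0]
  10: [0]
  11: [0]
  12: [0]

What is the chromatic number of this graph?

S_{12} has one hub adjacent to 12 leaves; leaves are pairwise non-adjacent.
Color the hub 0 and every leaf 1.
Chromatic number = 2.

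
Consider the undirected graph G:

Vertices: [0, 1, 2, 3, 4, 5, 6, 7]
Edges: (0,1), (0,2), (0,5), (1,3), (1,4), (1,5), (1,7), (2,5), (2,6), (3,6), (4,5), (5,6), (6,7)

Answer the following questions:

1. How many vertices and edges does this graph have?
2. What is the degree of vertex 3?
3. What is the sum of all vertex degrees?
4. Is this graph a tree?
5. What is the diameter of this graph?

Count: 8 vertices, 13 edges.
Vertex 3 has neighbors [1, 6], degree = 2.
Handshaking lemma: 2 * 13 = 26.
A tree on 8 vertices has 7 edges. This graph has 13 edges (6 extra). Not a tree.
Diameter (longest shortest path) = 2.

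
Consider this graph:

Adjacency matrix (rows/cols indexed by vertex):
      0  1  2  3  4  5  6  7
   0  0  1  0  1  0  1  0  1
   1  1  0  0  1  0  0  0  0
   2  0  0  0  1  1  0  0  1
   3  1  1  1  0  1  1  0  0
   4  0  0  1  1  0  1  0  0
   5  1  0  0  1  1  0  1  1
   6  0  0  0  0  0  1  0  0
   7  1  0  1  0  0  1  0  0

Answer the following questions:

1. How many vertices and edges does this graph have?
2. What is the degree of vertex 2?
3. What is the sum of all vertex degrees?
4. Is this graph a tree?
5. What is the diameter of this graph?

Count: 8 vertices, 13 edges.
Vertex 2 has neighbors [3, 4, 7], degree = 3.
Handshaking lemma: 2 * 13 = 26.
A tree on 8 vertices has 7 edges. This graph has 13 edges (6 extra). Not a tree.
Diameter (longest shortest path) = 3.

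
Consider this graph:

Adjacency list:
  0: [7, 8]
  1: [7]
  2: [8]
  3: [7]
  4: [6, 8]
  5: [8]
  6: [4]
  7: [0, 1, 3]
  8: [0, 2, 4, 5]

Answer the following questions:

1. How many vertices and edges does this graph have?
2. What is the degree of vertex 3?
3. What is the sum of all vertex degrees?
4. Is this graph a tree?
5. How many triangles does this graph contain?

Count: 9 vertices, 8 edges.
Vertex 3 has neighbors [7], degree = 1.
Handshaking lemma: 2 * 8 = 16.
A graph is a tree iff it is connected and has exactly n-1 edges. This graph is connected (all 9 vertices in one component) and has 9-1 = 8 edges. It is a tree.
Number of triangles = 0.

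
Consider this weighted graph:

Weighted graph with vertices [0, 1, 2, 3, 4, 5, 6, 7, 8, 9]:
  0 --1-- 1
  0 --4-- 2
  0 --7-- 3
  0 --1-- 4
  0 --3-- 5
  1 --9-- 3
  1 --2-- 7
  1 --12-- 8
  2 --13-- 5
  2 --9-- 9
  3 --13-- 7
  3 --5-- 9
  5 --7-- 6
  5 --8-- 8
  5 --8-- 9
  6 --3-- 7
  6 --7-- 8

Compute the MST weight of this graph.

Applying Kruskal's algorithm (sort edges by weight, add if no cycle):
  Add (0,4) w=1
  Add (0,1) w=1
  Add (1,7) w=2
  Add (0,5) w=3
  Add (6,7) w=3
  Add (0,2) w=4
  Add (3,9) w=5
  Add (0,3) w=7
  Skip (5,6) w=7 (creates cycle)
  Add (6,8) w=7
  Skip (5,8) w=8 (creates cycle)
  Skip (5,9) w=8 (creates cycle)
  Skip (1,3) w=9 (creates cycle)
  Skip (2,9) w=9 (creates cycle)
  Skip (1,8) w=12 (creates cycle)
  Skip (2,5) w=13 (creates cycle)
  Skip (3,7) w=13 (creates cycle)
MST weight = 33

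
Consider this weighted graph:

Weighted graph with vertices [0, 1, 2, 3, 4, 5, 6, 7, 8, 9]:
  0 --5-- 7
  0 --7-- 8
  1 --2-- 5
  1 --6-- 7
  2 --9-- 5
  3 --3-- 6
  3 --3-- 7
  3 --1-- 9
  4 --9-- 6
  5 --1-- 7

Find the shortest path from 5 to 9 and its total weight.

Using Dijkstra's algorithm from vertex 5:
Shortest path: 5 -> 7 -> 3 -> 9
Total weight: 1 + 3 + 1 = 5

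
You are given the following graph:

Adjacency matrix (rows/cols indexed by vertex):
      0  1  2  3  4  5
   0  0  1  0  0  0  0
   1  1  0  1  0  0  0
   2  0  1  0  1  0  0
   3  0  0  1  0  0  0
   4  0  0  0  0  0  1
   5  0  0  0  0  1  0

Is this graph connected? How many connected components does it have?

Checking connectivity: the graph has 2 connected component(s).
Components: [[0, 1, 2, 3], [4, 5]]. The graph is NOT connected.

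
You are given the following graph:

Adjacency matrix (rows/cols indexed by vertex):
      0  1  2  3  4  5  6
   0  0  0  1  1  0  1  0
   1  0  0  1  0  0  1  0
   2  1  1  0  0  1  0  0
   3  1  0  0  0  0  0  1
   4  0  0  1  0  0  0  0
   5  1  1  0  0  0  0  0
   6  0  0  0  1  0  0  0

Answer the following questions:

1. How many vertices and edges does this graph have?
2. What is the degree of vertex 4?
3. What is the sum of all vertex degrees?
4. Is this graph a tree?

Count: 7 vertices, 7 edges.
Vertex 4 has neighbors [2], degree = 1.
Handshaking lemma: 2 * 7 = 14.
A tree on 7 vertices has 6 edges. This graph has 7 edges (1 extra). Not a tree.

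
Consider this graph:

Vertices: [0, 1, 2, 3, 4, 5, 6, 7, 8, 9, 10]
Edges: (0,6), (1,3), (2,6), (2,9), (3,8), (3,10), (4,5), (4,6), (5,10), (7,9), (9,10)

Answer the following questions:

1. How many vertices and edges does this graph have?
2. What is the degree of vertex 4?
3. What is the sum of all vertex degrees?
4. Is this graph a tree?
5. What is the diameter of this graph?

Count: 11 vertices, 11 edges.
Vertex 4 has neighbors [5, 6], degree = 2.
Handshaking lemma: 2 * 11 = 22.
A tree on 11 vertices has 10 edges. This graph has 11 edges (1 extra). Not a tree.
Diameter (longest shortest path) = 6.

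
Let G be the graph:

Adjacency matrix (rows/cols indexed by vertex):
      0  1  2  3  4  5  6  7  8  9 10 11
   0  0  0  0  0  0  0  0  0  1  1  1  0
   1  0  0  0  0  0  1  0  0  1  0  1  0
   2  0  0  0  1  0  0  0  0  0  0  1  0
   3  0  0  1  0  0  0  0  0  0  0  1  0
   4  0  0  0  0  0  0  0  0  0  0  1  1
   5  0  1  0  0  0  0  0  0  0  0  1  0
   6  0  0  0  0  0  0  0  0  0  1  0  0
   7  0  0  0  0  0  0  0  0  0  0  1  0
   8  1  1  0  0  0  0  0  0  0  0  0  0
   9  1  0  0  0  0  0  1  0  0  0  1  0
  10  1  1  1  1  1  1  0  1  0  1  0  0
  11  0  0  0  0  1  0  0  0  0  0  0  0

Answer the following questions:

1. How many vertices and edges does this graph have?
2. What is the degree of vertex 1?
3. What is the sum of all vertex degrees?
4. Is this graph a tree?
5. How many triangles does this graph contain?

Count: 12 vertices, 15 edges.
Vertex 1 has neighbors [5, 8, 10], degree = 3.
Handshaking lemma: 2 * 15 = 30.
A tree on 12 vertices has 11 edges. This graph has 15 edges (4 extra). Not a tree.
Number of triangles = 3.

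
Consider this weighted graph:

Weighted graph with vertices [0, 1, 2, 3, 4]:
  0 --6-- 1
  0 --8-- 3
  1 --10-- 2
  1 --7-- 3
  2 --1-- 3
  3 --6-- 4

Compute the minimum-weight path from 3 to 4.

Using Dijkstra's algorithm from vertex 3:
Shortest path: 3 -> 4
Total weight: 6 = 6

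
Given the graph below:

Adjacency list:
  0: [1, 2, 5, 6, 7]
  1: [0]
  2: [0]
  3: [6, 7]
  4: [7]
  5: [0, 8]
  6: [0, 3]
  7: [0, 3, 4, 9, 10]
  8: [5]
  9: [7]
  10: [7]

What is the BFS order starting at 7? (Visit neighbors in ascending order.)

BFS from vertex 7 (neighbors processed in ascending order):
Visit order: 7, 0, 3, 4, 9, 10, 1, 2, 5, 6, 8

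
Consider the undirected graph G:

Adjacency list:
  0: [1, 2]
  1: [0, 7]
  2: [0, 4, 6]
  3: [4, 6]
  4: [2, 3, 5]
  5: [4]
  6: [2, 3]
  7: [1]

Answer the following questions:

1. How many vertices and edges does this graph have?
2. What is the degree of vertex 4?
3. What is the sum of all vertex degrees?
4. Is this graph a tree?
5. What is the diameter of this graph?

Count: 8 vertices, 8 edges.
Vertex 4 has neighbors [2, 3, 5], degree = 3.
Handshaking lemma: 2 * 8 = 16.
A tree on 8 vertices has 7 edges. This graph has 8 edges (1 extra). Not a tree.
Diameter (longest shortest path) = 5.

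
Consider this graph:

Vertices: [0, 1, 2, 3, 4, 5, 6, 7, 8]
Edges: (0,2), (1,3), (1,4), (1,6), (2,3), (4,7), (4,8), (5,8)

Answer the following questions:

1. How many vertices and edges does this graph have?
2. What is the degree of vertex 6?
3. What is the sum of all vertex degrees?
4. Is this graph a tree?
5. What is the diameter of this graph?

Count: 9 vertices, 8 edges.
Vertex 6 has neighbors [1], degree = 1.
Handshaking lemma: 2 * 8 = 16.
A graph is a tree iff it is connected and has exactly n-1 edges. This graph is connected (all 9 vertices in one component) and has 9-1 = 8 edges. It is a tree.
Diameter (longest shortest path) = 6.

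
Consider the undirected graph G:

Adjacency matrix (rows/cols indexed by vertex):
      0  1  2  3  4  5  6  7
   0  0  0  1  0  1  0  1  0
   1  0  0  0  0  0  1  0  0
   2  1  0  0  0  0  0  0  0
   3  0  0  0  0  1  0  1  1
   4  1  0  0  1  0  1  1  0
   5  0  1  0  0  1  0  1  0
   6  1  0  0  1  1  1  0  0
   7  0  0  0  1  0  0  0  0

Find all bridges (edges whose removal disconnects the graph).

A bridge is an edge whose removal increases the number of connected components.
Bridges found: (0,2), (1,5), (3,7)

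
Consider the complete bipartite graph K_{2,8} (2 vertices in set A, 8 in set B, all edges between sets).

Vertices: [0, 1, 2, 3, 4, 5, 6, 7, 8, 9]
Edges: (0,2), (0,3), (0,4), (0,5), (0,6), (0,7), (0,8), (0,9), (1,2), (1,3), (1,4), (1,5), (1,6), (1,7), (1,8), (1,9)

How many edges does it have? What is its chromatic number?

K_{2,8} has 2 * 8 = 16 edges.
Bipartite graphs have chromatic number 2 (color each partition differently).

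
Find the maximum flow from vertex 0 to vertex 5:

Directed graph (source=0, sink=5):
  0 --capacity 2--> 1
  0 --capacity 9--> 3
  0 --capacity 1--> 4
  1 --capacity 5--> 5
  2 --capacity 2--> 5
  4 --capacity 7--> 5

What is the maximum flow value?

Computing max flow:
  Flow on (0->1): 2/2
  Flow on (0->4): 1/1
  Flow on (1->5): 2/5
  Flow on (4->5): 1/7
Maximum flow = 3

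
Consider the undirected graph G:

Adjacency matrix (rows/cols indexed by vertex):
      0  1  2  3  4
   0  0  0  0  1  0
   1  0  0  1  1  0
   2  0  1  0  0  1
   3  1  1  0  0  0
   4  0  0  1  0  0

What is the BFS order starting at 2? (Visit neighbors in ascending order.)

BFS from vertex 2 (neighbors processed in ascending order):
Visit order: 2, 1, 4, 3, 0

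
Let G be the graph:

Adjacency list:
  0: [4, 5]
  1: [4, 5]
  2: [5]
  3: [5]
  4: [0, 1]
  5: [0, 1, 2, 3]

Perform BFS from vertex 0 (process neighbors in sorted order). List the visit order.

BFS from vertex 0 (neighbors processed in ascending order):
Visit order: 0, 4, 5, 1, 2, 3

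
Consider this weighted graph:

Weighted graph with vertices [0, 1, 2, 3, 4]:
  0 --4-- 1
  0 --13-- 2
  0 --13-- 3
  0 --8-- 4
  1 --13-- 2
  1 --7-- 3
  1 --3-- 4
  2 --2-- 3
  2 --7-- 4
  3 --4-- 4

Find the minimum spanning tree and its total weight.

Applying Kruskal's algorithm (sort edges by weight, add if no cycle):
  Add (2,3) w=2
  Add (1,4) w=3
  Add (0,1) w=4
  Add (3,4) w=4
  Skip (1,3) w=7 (creates cycle)
  Skip (2,4) w=7 (creates cycle)
  Skip (0,4) w=8 (creates cycle)
  Skip (0,2) w=13 (creates cycle)
  Skip (0,3) w=13 (creates cycle)
  Skip (1,2) w=13 (creates cycle)
MST weight = 13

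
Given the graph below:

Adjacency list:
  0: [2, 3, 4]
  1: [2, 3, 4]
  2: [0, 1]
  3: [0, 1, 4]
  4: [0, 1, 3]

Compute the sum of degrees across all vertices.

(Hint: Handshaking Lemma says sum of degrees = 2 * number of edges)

Count edges: 7 edges.
By Handshaking Lemma: sum of degrees = 2 * 7 = 14.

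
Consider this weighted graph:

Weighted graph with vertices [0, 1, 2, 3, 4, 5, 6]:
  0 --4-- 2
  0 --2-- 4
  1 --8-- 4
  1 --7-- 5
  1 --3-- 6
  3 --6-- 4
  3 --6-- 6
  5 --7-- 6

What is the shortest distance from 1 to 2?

Using Dijkstra's algorithm from vertex 1:
Shortest path: 1 -> 4 -> 0 -> 2
Total weight: 8 + 2 + 4 = 14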